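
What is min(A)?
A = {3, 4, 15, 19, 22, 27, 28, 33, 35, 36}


Set A = {3, 4, 15, 19, 22, 27, 28, 33, 35, 36}
Elements in ascending order: 3, 4, 15, 19, 22, 27, 28, 33, 35, 36
The smallest element is 3.

3


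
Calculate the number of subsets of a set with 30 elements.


The set has 30 elements.
The power set contains all possible subsets.
|P(A)| = 2^|A| = 2^30 = 1073741824

1073741824


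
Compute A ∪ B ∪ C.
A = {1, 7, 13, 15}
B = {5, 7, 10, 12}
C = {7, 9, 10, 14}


Set A = {1, 7, 13, 15}
Set B = {5, 7, 10, 12}
Set C = {7, 9, 10, 14}
First, A ∪ B = {1, 5, 7, 10, 12, 13, 15}
Then, (A ∪ B) ∪ C = {1, 5, 7, 9, 10, 12, 13, 14, 15}

{1, 5, 7, 9, 10, 12, 13, 14, 15}


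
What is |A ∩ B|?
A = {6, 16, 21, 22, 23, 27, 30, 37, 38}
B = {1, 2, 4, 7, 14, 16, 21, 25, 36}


Set A = {6, 16, 21, 22, 23, 27, 30, 37, 38}
Set B = {1, 2, 4, 7, 14, 16, 21, 25, 36}
A ∩ B = {16, 21}
|A ∩ B| = 2

2


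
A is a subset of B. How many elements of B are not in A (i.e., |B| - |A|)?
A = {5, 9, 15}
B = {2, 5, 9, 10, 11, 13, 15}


Set A = {5, 9, 15}, |A| = 3
Set B = {2, 5, 9, 10, 11, 13, 15}, |B| = 7
Since A ⊆ B: B \ A = {2, 10, 11, 13}
|B| - |A| = 7 - 3 = 4

4


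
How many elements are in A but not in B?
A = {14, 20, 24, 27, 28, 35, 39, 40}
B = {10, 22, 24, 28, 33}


Set A = {14, 20, 24, 27, 28, 35, 39, 40}
Set B = {10, 22, 24, 28, 33}
A \ B = {14, 20, 27, 35, 39, 40}
|A \ B| = 6

6


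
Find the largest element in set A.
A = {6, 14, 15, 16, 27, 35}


Set A = {6, 14, 15, 16, 27, 35}
Elements in ascending order: 6, 14, 15, 16, 27, 35
The largest element is 35.

35


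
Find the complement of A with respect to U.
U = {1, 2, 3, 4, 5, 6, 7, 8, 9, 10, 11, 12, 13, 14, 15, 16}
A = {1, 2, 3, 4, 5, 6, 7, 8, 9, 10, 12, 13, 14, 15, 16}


Universal set U = {1, 2, 3, 4, 5, 6, 7, 8, 9, 10, 11, 12, 13, 14, 15, 16}
Set A = {1, 2, 3, 4, 5, 6, 7, 8, 9, 10, 12, 13, 14, 15, 16}
A' = U \ A = elements in U but not in A
Checking each element of U:
1 (in A, exclude), 2 (in A, exclude), 3 (in A, exclude), 4 (in A, exclude), 5 (in A, exclude), 6 (in A, exclude), 7 (in A, exclude), 8 (in A, exclude), 9 (in A, exclude), 10 (in A, exclude), 11 (not in A, include), 12 (in A, exclude), 13 (in A, exclude), 14 (in A, exclude), 15 (in A, exclude), 16 (in A, exclude)
A' = {11}

{11}


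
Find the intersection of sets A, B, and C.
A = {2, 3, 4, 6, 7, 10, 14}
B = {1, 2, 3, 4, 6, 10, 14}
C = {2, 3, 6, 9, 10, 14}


Set A = {2, 3, 4, 6, 7, 10, 14}
Set B = {1, 2, 3, 4, 6, 10, 14}
Set C = {2, 3, 6, 9, 10, 14}
First, A ∩ B = {2, 3, 4, 6, 10, 14}
Then, (A ∩ B) ∩ C = {2, 3, 6, 10, 14}

{2, 3, 6, 10, 14}


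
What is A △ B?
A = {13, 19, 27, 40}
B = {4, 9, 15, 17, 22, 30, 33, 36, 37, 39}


Set A = {13, 19, 27, 40}
Set B = {4, 9, 15, 17, 22, 30, 33, 36, 37, 39}
A △ B = (A \ B) ∪ (B \ A)
Elements in A but not B: {13, 19, 27, 40}
Elements in B but not A: {4, 9, 15, 17, 22, 30, 33, 36, 37, 39}
A △ B = {4, 9, 13, 15, 17, 19, 22, 27, 30, 33, 36, 37, 39, 40}

{4, 9, 13, 15, 17, 19, 22, 27, 30, 33, 36, 37, 39, 40}


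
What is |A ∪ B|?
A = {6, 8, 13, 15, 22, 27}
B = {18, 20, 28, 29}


Set A = {6, 8, 13, 15, 22, 27}, |A| = 6
Set B = {18, 20, 28, 29}, |B| = 4
A ∩ B = {}, |A ∩ B| = 0
|A ∪ B| = |A| + |B| - |A ∩ B| = 6 + 4 - 0 = 10

10


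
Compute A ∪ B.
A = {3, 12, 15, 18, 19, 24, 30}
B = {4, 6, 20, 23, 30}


Set A = {3, 12, 15, 18, 19, 24, 30}
Set B = {4, 6, 20, 23, 30}
A ∪ B includes all elements in either set.
Elements from A: {3, 12, 15, 18, 19, 24, 30}
Elements from B not already included: {4, 6, 20, 23}
A ∪ B = {3, 4, 6, 12, 15, 18, 19, 20, 23, 24, 30}

{3, 4, 6, 12, 15, 18, 19, 20, 23, 24, 30}


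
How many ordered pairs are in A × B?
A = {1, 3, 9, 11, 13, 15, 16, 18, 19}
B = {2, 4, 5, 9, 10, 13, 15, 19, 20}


Set A = {1, 3, 9, 11, 13, 15, 16, 18, 19} has 9 elements.
Set B = {2, 4, 5, 9, 10, 13, 15, 19, 20} has 9 elements.
|A × B| = |A| × |B| = 9 × 9 = 81

81


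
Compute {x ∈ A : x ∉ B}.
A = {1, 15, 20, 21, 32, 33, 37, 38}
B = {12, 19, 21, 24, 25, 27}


Set A = {1, 15, 20, 21, 32, 33, 37, 38}
Set B = {12, 19, 21, 24, 25, 27}
Check each element of A against B:
1 ∉ B (include), 15 ∉ B (include), 20 ∉ B (include), 21 ∈ B, 32 ∉ B (include), 33 ∉ B (include), 37 ∉ B (include), 38 ∉ B (include)
Elements of A not in B: {1, 15, 20, 32, 33, 37, 38}

{1, 15, 20, 32, 33, 37, 38}


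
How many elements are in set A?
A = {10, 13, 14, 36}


Set A = {10, 13, 14, 36}
Listing elements: 10, 13, 14, 36
Counting: 4 elements
|A| = 4

4


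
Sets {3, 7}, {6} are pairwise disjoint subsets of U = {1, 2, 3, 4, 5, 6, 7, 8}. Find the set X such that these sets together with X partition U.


U = {1, 2, 3, 4, 5, 6, 7, 8}
Shown blocks: {3, 7}, {6}
A partition's blocks are pairwise disjoint and cover U, so the missing block = U \ (union of shown blocks).
Union of shown blocks: {3, 6, 7}
Missing block = U \ (union) = {1, 2, 4, 5, 8}

{1, 2, 4, 5, 8}


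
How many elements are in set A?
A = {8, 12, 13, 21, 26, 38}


Set A = {8, 12, 13, 21, 26, 38}
Listing elements: 8, 12, 13, 21, 26, 38
Counting: 6 elements
|A| = 6

6


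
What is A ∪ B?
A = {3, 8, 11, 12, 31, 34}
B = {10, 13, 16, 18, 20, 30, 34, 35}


Set A = {3, 8, 11, 12, 31, 34}
Set B = {10, 13, 16, 18, 20, 30, 34, 35}
A ∪ B includes all elements in either set.
Elements from A: {3, 8, 11, 12, 31, 34}
Elements from B not already included: {10, 13, 16, 18, 20, 30, 35}
A ∪ B = {3, 8, 10, 11, 12, 13, 16, 18, 20, 30, 31, 34, 35}

{3, 8, 10, 11, 12, 13, 16, 18, 20, 30, 31, 34, 35}


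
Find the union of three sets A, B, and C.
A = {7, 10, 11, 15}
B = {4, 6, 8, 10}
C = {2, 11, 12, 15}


Set A = {7, 10, 11, 15}
Set B = {4, 6, 8, 10}
Set C = {2, 11, 12, 15}
First, A ∪ B = {4, 6, 7, 8, 10, 11, 15}
Then, (A ∪ B) ∪ C = {2, 4, 6, 7, 8, 10, 11, 12, 15}

{2, 4, 6, 7, 8, 10, 11, 12, 15}


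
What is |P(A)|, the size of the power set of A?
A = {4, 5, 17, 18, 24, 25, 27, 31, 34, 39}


Set A = {4, 5, 17, 18, 24, 25, 27, 31, 34, 39}
|A| = 10
The power set P(A) contains all subsets of A.
|P(A)| = 2^|A| = 2^10 = 1024

1024


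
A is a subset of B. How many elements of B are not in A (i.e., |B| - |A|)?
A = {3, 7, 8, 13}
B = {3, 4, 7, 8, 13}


Set A = {3, 7, 8, 13}, |A| = 4
Set B = {3, 4, 7, 8, 13}, |B| = 5
Since A ⊆ B: B \ A = {4}
|B| - |A| = 5 - 4 = 1

1


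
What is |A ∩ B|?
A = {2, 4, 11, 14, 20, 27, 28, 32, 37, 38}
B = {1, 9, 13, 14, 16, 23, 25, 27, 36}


Set A = {2, 4, 11, 14, 20, 27, 28, 32, 37, 38}
Set B = {1, 9, 13, 14, 16, 23, 25, 27, 36}
A ∩ B = {14, 27}
|A ∩ B| = 2

2


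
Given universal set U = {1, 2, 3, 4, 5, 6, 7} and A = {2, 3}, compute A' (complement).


Universal set U = {1, 2, 3, 4, 5, 6, 7}
Set A = {2, 3}
A' = U \ A = elements in U but not in A
Checking each element of U:
1 (not in A, include), 2 (in A, exclude), 3 (in A, exclude), 4 (not in A, include), 5 (not in A, include), 6 (not in A, include), 7 (not in A, include)
A' = {1, 4, 5, 6, 7}

{1, 4, 5, 6, 7}


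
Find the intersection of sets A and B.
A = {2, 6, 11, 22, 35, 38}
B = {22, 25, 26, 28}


Set A = {2, 6, 11, 22, 35, 38}
Set B = {22, 25, 26, 28}
A ∩ B includes only elements in both sets.
Check each element of A against B:
2 ✗, 6 ✗, 11 ✗, 22 ✓, 35 ✗, 38 ✗
A ∩ B = {22}

{22}


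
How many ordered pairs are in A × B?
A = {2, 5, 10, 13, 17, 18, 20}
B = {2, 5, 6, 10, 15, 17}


Set A = {2, 5, 10, 13, 17, 18, 20} has 7 elements.
Set B = {2, 5, 6, 10, 15, 17} has 6 elements.
|A × B| = |A| × |B| = 7 × 6 = 42

42


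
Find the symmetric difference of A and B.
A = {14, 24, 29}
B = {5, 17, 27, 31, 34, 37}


Set A = {14, 24, 29}
Set B = {5, 17, 27, 31, 34, 37}
A △ B = (A \ B) ∪ (B \ A)
Elements in A but not B: {14, 24, 29}
Elements in B but not A: {5, 17, 27, 31, 34, 37}
A △ B = {5, 14, 17, 24, 27, 29, 31, 34, 37}

{5, 14, 17, 24, 27, 29, 31, 34, 37}


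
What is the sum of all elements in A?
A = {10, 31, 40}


Set A = {10, 31, 40}
Sum = 10 + 31 + 40 = 81

81


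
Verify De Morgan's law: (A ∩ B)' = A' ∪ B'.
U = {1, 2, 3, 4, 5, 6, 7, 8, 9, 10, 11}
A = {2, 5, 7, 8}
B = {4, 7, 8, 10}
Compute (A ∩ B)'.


U = {1, 2, 3, 4, 5, 6, 7, 8, 9, 10, 11}
A = {2, 5, 7, 8}, B = {4, 7, 8, 10}
A ∩ B = {7, 8}
(A ∩ B)' = U \ (A ∩ B) = {1, 2, 3, 4, 5, 6, 9, 10, 11}
Verification via A' ∪ B': A' = {1, 3, 4, 6, 9, 10, 11}, B' = {1, 2, 3, 5, 6, 9, 11}
A' ∪ B' = {1, 2, 3, 4, 5, 6, 9, 10, 11} ✓

{1, 2, 3, 4, 5, 6, 9, 10, 11}


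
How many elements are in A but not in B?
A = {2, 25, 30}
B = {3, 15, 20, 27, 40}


Set A = {2, 25, 30}
Set B = {3, 15, 20, 27, 40}
A \ B = {2, 25, 30}
|A \ B| = 3

3


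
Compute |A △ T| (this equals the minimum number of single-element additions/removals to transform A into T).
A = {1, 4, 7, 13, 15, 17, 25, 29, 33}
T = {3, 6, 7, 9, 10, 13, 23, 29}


Set A = {1, 4, 7, 13, 15, 17, 25, 29, 33}
Set T = {3, 6, 7, 9, 10, 13, 23, 29}
Elements to remove from A (in A, not in T): {1, 4, 15, 17, 25, 33} → 6 removals
Elements to add to A (in T, not in A): {3, 6, 9, 10, 23} → 5 additions
Total edits = 6 + 5 = 11

11


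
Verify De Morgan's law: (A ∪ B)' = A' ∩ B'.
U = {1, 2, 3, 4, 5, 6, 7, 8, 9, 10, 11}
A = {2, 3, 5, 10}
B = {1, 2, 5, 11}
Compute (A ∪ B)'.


U = {1, 2, 3, 4, 5, 6, 7, 8, 9, 10, 11}
A = {2, 3, 5, 10}, B = {1, 2, 5, 11}
A ∪ B = {1, 2, 3, 5, 10, 11}
(A ∪ B)' = U \ (A ∪ B) = {4, 6, 7, 8, 9}
Verification via A' ∩ B': A' = {1, 4, 6, 7, 8, 9, 11}, B' = {3, 4, 6, 7, 8, 9, 10}
A' ∩ B' = {4, 6, 7, 8, 9} ✓

{4, 6, 7, 8, 9}


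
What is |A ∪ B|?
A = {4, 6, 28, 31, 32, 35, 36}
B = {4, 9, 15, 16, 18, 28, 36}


Set A = {4, 6, 28, 31, 32, 35, 36}, |A| = 7
Set B = {4, 9, 15, 16, 18, 28, 36}, |B| = 7
A ∩ B = {4, 28, 36}, |A ∩ B| = 3
|A ∪ B| = |A| + |B| - |A ∩ B| = 7 + 7 - 3 = 11

11


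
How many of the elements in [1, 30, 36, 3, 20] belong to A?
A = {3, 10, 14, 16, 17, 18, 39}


Set A = {3, 10, 14, 16, 17, 18, 39}
Candidates: [1, 30, 36, 3, 20]
Check each candidate:
1 ∉ A, 30 ∉ A, 36 ∉ A, 3 ∈ A, 20 ∉ A
Count of candidates in A: 1

1


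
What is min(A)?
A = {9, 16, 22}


Set A = {9, 16, 22}
Elements in ascending order: 9, 16, 22
The smallest element is 9.

9


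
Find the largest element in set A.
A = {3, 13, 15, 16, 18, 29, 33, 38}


Set A = {3, 13, 15, 16, 18, 29, 33, 38}
Elements in ascending order: 3, 13, 15, 16, 18, 29, 33, 38
The largest element is 38.

38


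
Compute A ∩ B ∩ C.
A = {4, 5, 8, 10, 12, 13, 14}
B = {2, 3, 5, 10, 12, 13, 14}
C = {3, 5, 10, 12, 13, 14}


Set A = {4, 5, 8, 10, 12, 13, 14}
Set B = {2, 3, 5, 10, 12, 13, 14}
Set C = {3, 5, 10, 12, 13, 14}
First, A ∩ B = {5, 10, 12, 13, 14}
Then, (A ∩ B) ∩ C = {5, 10, 12, 13, 14}

{5, 10, 12, 13, 14}


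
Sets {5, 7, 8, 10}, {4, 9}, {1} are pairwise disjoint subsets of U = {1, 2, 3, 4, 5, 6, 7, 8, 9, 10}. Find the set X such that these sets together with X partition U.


U = {1, 2, 3, 4, 5, 6, 7, 8, 9, 10}
Shown blocks: {5, 7, 8, 10}, {4, 9}, {1}
A partition's blocks are pairwise disjoint and cover U, so the missing block = U \ (union of shown blocks).
Union of shown blocks: {1, 4, 5, 7, 8, 9, 10}
Missing block = U \ (union) = {2, 3, 6}

{2, 3, 6}


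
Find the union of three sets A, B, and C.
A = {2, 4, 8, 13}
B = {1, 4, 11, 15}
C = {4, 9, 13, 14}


Set A = {2, 4, 8, 13}
Set B = {1, 4, 11, 15}
Set C = {4, 9, 13, 14}
First, A ∪ B = {1, 2, 4, 8, 11, 13, 15}
Then, (A ∪ B) ∪ C = {1, 2, 4, 8, 9, 11, 13, 14, 15}

{1, 2, 4, 8, 9, 11, 13, 14, 15}


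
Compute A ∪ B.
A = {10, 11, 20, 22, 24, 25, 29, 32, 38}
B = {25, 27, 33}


Set A = {10, 11, 20, 22, 24, 25, 29, 32, 38}
Set B = {25, 27, 33}
A ∪ B includes all elements in either set.
Elements from A: {10, 11, 20, 22, 24, 25, 29, 32, 38}
Elements from B not already included: {27, 33}
A ∪ B = {10, 11, 20, 22, 24, 25, 27, 29, 32, 33, 38}

{10, 11, 20, 22, 24, 25, 27, 29, 32, 33, 38}


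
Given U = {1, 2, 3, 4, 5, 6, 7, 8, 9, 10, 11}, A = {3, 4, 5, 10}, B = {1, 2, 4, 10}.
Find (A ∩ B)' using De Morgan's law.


U = {1, 2, 3, 4, 5, 6, 7, 8, 9, 10, 11}
A = {3, 4, 5, 10}, B = {1, 2, 4, 10}
A ∩ B = {4, 10}
(A ∩ B)' = U \ (A ∩ B) = {1, 2, 3, 5, 6, 7, 8, 9, 11}
Verification via A' ∪ B': A' = {1, 2, 6, 7, 8, 9, 11}, B' = {3, 5, 6, 7, 8, 9, 11}
A' ∪ B' = {1, 2, 3, 5, 6, 7, 8, 9, 11} ✓

{1, 2, 3, 5, 6, 7, 8, 9, 11}


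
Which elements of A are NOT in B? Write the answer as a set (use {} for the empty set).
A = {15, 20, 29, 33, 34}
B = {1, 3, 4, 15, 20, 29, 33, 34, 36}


Set A = {15, 20, 29, 33, 34}
Set B = {1, 3, 4, 15, 20, 29, 33, 34, 36}
Check each element of A against B:
15 ∈ B, 20 ∈ B, 29 ∈ B, 33 ∈ B, 34 ∈ B
Elements of A not in B: {}

{}


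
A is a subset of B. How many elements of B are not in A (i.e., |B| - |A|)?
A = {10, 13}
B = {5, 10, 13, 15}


Set A = {10, 13}, |A| = 2
Set B = {5, 10, 13, 15}, |B| = 4
Since A ⊆ B: B \ A = {5, 15}
|B| - |A| = 4 - 2 = 2

2


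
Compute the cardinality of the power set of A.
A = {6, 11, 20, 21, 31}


Set A = {6, 11, 20, 21, 31}
|A| = 5
The power set P(A) contains all subsets of A.
|P(A)| = 2^|A| = 2^5 = 32

32


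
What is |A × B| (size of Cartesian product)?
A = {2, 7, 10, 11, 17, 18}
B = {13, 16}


Set A = {2, 7, 10, 11, 17, 18} has 6 elements.
Set B = {13, 16} has 2 elements.
|A × B| = |A| × |B| = 6 × 2 = 12

12


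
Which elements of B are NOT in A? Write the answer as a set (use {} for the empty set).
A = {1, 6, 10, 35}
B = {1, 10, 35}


Set A = {1, 6, 10, 35}
Set B = {1, 10, 35}
Check each element of B against A:
1 ∈ A, 10 ∈ A, 35 ∈ A
Elements of B not in A: {}

{}


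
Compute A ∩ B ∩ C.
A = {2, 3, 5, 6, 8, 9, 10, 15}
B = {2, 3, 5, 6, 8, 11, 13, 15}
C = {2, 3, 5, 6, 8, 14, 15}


Set A = {2, 3, 5, 6, 8, 9, 10, 15}
Set B = {2, 3, 5, 6, 8, 11, 13, 15}
Set C = {2, 3, 5, 6, 8, 14, 15}
First, A ∩ B = {2, 3, 5, 6, 8, 15}
Then, (A ∩ B) ∩ C = {2, 3, 5, 6, 8, 15}

{2, 3, 5, 6, 8, 15}


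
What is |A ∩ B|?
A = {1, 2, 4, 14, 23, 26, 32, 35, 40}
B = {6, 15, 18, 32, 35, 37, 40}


Set A = {1, 2, 4, 14, 23, 26, 32, 35, 40}
Set B = {6, 15, 18, 32, 35, 37, 40}
A ∩ B = {32, 35, 40}
|A ∩ B| = 3

3


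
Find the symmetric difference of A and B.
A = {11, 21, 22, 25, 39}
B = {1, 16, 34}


Set A = {11, 21, 22, 25, 39}
Set B = {1, 16, 34}
A △ B = (A \ B) ∪ (B \ A)
Elements in A but not B: {11, 21, 22, 25, 39}
Elements in B but not A: {1, 16, 34}
A △ B = {1, 11, 16, 21, 22, 25, 34, 39}

{1, 11, 16, 21, 22, 25, 34, 39}


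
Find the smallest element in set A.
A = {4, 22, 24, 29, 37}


Set A = {4, 22, 24, 29, 37}
Elements in ascending order: 4, 22, 24, 29, 37
The smallest element is 4.

4


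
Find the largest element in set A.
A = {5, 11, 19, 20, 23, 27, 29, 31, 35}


Set A = {5, 11, 19, 20, 23, 27, 29, 31, 35}
Elements in ascending order: 5, 11, 19, 20, 23, 27, 29, 31, 35
The largest element is 35.

35


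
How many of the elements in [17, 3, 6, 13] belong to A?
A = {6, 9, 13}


Set A = {6, 9, 13}
Candidates: [17, 3, 6, 13]
Check each candidate:
17 ∉ A, 3 ∉ A, 6 ∈ A, 13 ∈ A
Count of candidates in A: 2

2


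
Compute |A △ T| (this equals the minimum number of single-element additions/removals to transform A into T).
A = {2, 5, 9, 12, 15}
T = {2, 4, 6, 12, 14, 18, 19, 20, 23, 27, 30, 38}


Set A = {2, 5, 9, 12, 15}
Set T = {2, 4, 6, 12, 14, 18, 19, 20, 23, 27, 30, 38}
Elements to remove from A (in A, not in T): {5, 9, 15} → 3 removals
Elements to add to A (in T, not in A): {4, 6, 14, 18, 19, 20, 23, 27, 30, 38} → 10 additions
Total edits = 3 + 10 = 13

13


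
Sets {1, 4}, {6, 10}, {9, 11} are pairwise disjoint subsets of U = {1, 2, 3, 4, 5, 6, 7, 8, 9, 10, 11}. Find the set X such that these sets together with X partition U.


U = {1, 2, 3, 4, 5, 6, 7, 8, 9, 10, 11}
Shown blocks: {1, 4}, {6, 10}, {9, 11}
A partition's blocks are pairwise disjoint and cover U, so the missing block = U \ (union of shown blocks).
Union of shown blocks: {1, 4, 6, 9, 10, 11}
Missing block = U \ (union) = {2, 3, 5, 7, 8}

{2, 3, 5, 7, 8}


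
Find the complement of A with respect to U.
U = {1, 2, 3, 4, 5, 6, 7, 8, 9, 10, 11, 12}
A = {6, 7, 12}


Universal set U = {1, 2, 3, 4, 5, 6, 7, 8, 9, 10, 11, 12}
Set A = {6, 7, 12}
A' = U \ A = elements in U but not in A
Checking each element of U:
1 (not in A, include), 2 (not in A, include), 3 (not in A, include), 4 (not in A, include), 5 (not in A, include), 6 (in A, exclude), 7 (in A, exclude), 8 (not in A, include), 9 (not in A, include), 10 (not in A, include), 11 (not in A, include), 12 (in A, exclude)
A' = {1, 2, 3, 4, 5, 8, 9, 10, 11}

{1, 2, 3, 4, 5, 8, 9, 10, 11}


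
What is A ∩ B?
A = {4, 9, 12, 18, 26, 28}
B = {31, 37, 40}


Set A = {4, 9, 12, 18, 26, 28}
Set B = {31, 37, 40}
A ∩ B includes only elements in both sets.
Check each element of A against B:
4 ✗, 9 ✗, 12 ✗, 18 ✗, 26 ✗, 28 ✗
A ∩ B = {}

{}


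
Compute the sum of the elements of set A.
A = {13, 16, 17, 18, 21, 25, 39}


Set A = {13, 16, 17, 18, 21, 25, 39}
Sum = 13 + 16 + 17 + 18 + 21 + 25 + 39 = 149

149


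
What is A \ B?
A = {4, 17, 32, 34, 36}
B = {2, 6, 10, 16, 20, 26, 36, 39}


Set A = {4, 17, 32, 34, 36}
Set B = {2, 6, 10, 16, 20, 26, 36, 39}
A \ B includes elements in A that are not in B.
Check each element of A:
4 (not in B, keep), 17 (not in B, keep), 32 (not in B, keep), 34 (not in B, keep), 36 (in B, remove)
A \ B = {4, 17, 32, 34}

{4, 17, 32, 34}


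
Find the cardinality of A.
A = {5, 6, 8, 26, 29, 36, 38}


Set A = {5, 6, 8, 26, 29, 36, 38}
Listing elements: 5, 6, 8, 26, 29, 36, 38
Counting: 7 elements
|A| = 7

7


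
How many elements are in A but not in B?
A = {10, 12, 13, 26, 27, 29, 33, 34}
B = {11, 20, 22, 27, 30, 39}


Set A = {10, 12, 13, 26, 27, 29, 33, 34}
Set B = {11, 20, 22, 27, 30, 39}
A \ B = {10, 12, 13, 26, 29, 33, 34}
|A \ B| = 7

7


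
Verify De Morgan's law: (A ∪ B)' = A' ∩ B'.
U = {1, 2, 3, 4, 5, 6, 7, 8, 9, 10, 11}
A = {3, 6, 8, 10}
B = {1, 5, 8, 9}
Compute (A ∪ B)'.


U = {1, 2, 3, 4, 5, 6, 7, 8, 9, 10, 11}
A = {3, 6, 8, 10}, B = {1, 5, 8, 9}
A ∪ B = {1, 3, 5, 6, 8, 9, 10}
(A ∪ B)' = U \ (A ∪ B) = {2, 4, 7, 11}
Verification via A' ∩ B': A' = {1, 2, 4, 5, 7, 9, 11}, B' = {2, 3, 4, 6, 7, 10, 11}
A' ∩ B' = {2, 4, 7, 11} ✓

{2, 4, 7, 11}


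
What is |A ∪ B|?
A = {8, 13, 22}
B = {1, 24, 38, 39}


Set A = {8, 13, 22}, |A| = 3
Set B = {1, 24, 38, 39}, |B| = 4
A ∩ B = {}, |A ∩ B| = 0
|A ∪ B| = |A| + |B| - |A ∩ B| = 3 + 4 - 0 = 7

7


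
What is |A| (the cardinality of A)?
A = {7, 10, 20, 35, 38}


Set A = {7, 10, 20, 35, 38}
Listing elements: 7, 10, 20, 35, 38
Counting: 5 elements
|A| = 5

5


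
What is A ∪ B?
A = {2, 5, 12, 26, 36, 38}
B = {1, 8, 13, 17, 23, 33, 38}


Set A = {2, 5, 12, 26, 36, 38}
Set B = {1, 8, 13, 17, 23, 33, 38}
A ∪ B includes all elements in either set.
Elements from A: {2, 5, 12, 26, 36, 38}
Elements from B not already included: {1, 8, 13, 17, 23, 33}
A ∪ B = {1, 2, 5, 8, 12, 13, 17, 23, 26, 33, 36, 38}

{1, 2, 5, 8, 12, 13, 17, 23, 26, 33, 36, 38}


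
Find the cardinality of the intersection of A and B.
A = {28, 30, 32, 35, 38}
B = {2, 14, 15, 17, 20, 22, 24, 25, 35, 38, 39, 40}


Set A = {28, 30, 32, 35, 38}
Set B = {2, 14, 15, 17, 20, 22, 24, 25, 35, 38, 39, 40}
A ∩ B = {35, 38}
|A ∩ B| = 2

2


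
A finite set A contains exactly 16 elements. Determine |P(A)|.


The set has 16 elements.
The power set contains all possible subsets.
|P(A)| = 2^|A| = 2^16 = 65536

65536


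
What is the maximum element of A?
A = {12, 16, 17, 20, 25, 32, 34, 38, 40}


Set A = {12, 16, 17, 20, 25, 32, 34, 38, 40}
Elements in ascending order: 12, 16, 17, 20, 25, 32, 34, 38, 40
The largest element is 40.

40


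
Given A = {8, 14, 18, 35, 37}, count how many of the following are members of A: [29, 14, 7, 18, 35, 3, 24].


Set A = {8, 14, 18, 35, 37}
Candidates: [29, 14, 7, 18, 35, 3, 24]
Check each candidate:
29 ∉ A, 14 ∈ A, 7 ∉ A, 18 ∈ A, 35 ∈ A, 3 ∉ A, 24 ∉ A
Count of candidates in A: 3

3


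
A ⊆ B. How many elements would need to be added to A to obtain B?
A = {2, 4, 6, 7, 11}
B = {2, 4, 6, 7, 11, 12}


Set A = {2, 4, 6, 7, 11}, |A| = 5
Set B = {2, 4, 6, 7, 11, 12}, |B| = 6
Since A ⊆ B: B \ A = {12}
|B| - |A| = 6 - 5 = 1

1


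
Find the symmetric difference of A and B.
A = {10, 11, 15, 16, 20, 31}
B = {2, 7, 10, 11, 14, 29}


Set A = {10, 11, 15, 16, 20, 31}
Set B = {2, 7, 10, 11, 14, 29}
A △ B = (A \ B) ∪ (B \ A)
Elements in A but not B: {15, 16, 20, 31}
Elements in B but not A: {2, 7, 14, 29}
A △ B = {2, 7, 14, 15, 16, 20, 29, 31}

{2, 7, 14, 15, 16, 20, 29, 31}


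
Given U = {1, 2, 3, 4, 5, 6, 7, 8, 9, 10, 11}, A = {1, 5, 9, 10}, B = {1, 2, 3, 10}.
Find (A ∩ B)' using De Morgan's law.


U = {1, 2, 3, 4, 5, 6, 7, 8, 9, 10, 11}
A = {1, 5, 9, 10}, B = {1, 2, 3, 10}
A ∩ B = {1, 10}
(A ∩ B)' = U \ (A ∩ B) = {2, 3, 4, 5, 6, 7, 8, 9, 11}
Verification via A' ∪ B': A' = {2, 3, 4, 6, 7, 8, 11}, B' = {4, 5, 6, 7, 8, 9, 11}
A' ∪ B' = {2, 3, 4, 5, 6, 7, 8, 9, 11} ✓

{2, 3, 4, 5, 6, 7, 8, 9, 11}


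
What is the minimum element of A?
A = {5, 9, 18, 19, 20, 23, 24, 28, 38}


Set A = {5, 9, 18, 19, 20, 23, 24, 28, 38}
Elements in ascending order: 5, 9, 18, 19, 20, 23, 24, 28, 38
The smallest element is 5.

5


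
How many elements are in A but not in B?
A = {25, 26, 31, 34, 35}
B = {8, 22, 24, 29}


Set A = {25, 26, 31, 34, 35}
Set B = {8, 22, 24, 29}
A \ B = {25, 26, 31, 34, 35}
|A \ B| = 5

5


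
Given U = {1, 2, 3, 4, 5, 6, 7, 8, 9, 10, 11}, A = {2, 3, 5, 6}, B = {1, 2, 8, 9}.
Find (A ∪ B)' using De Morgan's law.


U = {1, 2, 3, 4, 5, 6, 7, 8, 9, 10, 11}
A = {2, 3, 5, 6}, B = {1, 2, 8, 9}
A ∪ B = {1, 2, 3, 5, 6, 8, 9}
(A ∪ B)' = U \ (A ∪ B) = {4, 7, 10, 11}
Verification via A' ∩ B': A' = {1, 4, 7, 8, 9, 10, 11}, B' = {3, 4, 5, 6, 7, 10, 11}
A' ∩ B' = {4, 7, 10, 11} ✓

{4, 7, 10, 11}


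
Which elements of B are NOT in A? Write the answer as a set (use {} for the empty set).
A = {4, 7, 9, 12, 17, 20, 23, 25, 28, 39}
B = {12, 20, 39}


Set A = {4, 7, 9, 12, 17, 20, 23, 25, 28, 39}
Set B = {12, 20, 39}
Check each element of B against A:
12 ∈ A, 20 ∈ A, 39 ∈ A
Elements of B not in A: {}

{}


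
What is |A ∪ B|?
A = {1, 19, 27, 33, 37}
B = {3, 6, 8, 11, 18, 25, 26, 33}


Set A = {1, 19, 27, 33, 37}, |A| = 5
Set B = {3, 6, 8, 11, 18, 25, 26, 33}, |B| = 8
A ∩ B = {33}, |A ∩ B| = 1
|A ∪ B| = |A| + |B| - |A ∩ B| = 5 + 8 - 1 = 12

12


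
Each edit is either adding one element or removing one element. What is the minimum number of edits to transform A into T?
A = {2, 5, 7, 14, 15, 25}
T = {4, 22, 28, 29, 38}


Set A = {2, 5, 7, 14, 15, 25}
Set T = {4, 22, 28, 29, 38}
Elements to remove from A (in A, not in T): {2, 5, 7, 14, 15, 25} → 6 removals
Elements to add to A (in T, not in A): {4, 22, 28, 29, 38} → 5 additions
Total edits = 6 + 5 = 11

11


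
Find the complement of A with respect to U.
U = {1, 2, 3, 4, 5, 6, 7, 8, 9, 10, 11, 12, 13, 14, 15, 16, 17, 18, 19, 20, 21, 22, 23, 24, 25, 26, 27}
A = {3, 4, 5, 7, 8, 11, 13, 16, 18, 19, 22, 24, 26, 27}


Universal set U = {1, 2, 3, 4, 5, 6, 7, 8, 9, 10, 11, 12, 13, 14, 15, 16, 17, 18, 19, 20, 21, 22, 23, 24, 25, 26, 27}
Set A = {3, 4, 5, 7, 8, 11, 13, 16, 18, 19, 22, 24, 26, 27}
A' = U \ A = elements in U but not in A
Checking each element of U:
1 (not in A, include), 2 (not in A, include), 3 (in A, exclude), 4 (in A, exclude), 5 (in A, exclude), 6 (not in A, include), 7 (in A, exclude), 8 (in A, exclude), 9 (not in A, include), 10 (not in A, include), 11 (in A, exclude), 12 (not in A, include), 13 (in A, exclude), 14 (not in A, include), 15 (not in A, include), 16 (in A, exclude), 17 (not in A, include), 18 (in A, exclude), 19 (in A, exclude), 20 (not in A, include), 21 (not in A, include), 22 (in A, exclude), 23 (not in A, include), 24 (in A, exclude), 25 (not in A, include), 26 (in A, exclude), 27 (in A, exclude)
A' = {1, 2, 6, 9, 10, 12, 14, 15, 17, 20, 21, 23, 25}

{1, 2, 6, 9, 10, 12, 14, 15, 17, 20, 21, 23, 25}


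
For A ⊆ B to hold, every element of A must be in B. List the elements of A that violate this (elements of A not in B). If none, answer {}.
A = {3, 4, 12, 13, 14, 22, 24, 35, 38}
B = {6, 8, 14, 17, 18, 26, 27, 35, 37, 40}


Set A = {3, 4, 12, 13, 14, 22, 24, 35, 38}
Set B = {6, 8, 14, 17, 18, 26, 27, 35, 37, 40}
Check each element of A against B:
3 ∉ B (include), 4 ∉ B (include), 12 ∉ B (include), 13 ∉ B (include), 14 ∈ B, 22 ∉ B (include), 24 ∉ B (include), 35 ∈ B, 38 ∉ B (include)
Elements of A not in B: {3, 4, 12, 13, 22, 24, 38}

{3, 4, 12, 13, 22, 24, 38}


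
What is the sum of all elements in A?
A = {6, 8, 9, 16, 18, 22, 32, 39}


Set A = {6, 8, 9, 16, 18, 22, 32, 39}
Sum = 6 + 8 + 9 + 16 + 18 + 22 + 32 + 39 = 150

150


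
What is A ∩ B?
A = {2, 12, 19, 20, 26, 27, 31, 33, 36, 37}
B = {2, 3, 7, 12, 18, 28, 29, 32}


Set A = {2, 12, 19, 20, 26, 27, 31, 33, 36, 37}
Set B = {2, 3, 7, 12, 18, 28, 29, 32}
A ∩ B includes only elements in both sets.
Check each element of A against B:
2 ✓, 12 ✓, 19 ✗, 20 ✗, 26 ✗, 27 ✗, 31 ✗, 33 ✗, 36 ✗, 37 ✗
A ∩ B = {2, 12}

{2, 12}


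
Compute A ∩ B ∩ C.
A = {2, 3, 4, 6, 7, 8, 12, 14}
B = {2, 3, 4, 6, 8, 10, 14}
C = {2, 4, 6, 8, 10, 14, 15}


Set A = {2, 3, 4, 6, 7, 8, 12, 14}
Set B = {2, 3, 4, 6, 8, 10, 14}
Set C = {2, 4, 6, 8, 10, 14, 15}
First, A ∩ B = {2, 3, 4, 6, 8, 14}
Then, (A ∩ B) ∩ C = {2, 4, 6, 8, 14}

{2, 4, 6, 8, 14}


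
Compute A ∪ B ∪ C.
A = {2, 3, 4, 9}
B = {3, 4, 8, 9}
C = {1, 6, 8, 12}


Set A = {2, 3, 4, 9}
Set B = {3, 4, 8, 9}
Set C = {1, 6, 8, 12}
First, A ∪ B = {2, 3, 4, 8, 9}
Then, (A ∪ B) ∪ C = {1, 2, 3, 4, 6, 8, 9, 12}

{1, 2, 3, 4, 6, 8, 9, 12}


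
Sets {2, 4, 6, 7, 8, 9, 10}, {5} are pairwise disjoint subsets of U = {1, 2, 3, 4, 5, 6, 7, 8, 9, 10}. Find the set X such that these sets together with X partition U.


U = {1, 2, 3, 4, 5, 6, 7, 8, 9, 10}
Shown blocks: {2, 4, 6, 7, 8, 9, 10}, {5}
A partition's blocks are pairwise disjoint and cover U, so the missing block = U \ (union of shown blocks).
Union of shown blocks: {2, 4, 5, 6, 7, 8, 9, 10}
Missing block = U \ (union) = {1, 3}

{1, 3}


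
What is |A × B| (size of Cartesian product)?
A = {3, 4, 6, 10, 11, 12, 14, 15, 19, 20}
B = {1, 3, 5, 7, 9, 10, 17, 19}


Set A = {3, 4, 6, 10, 11, 12, 14, 15, 19, 20} has 10 elements.
Set B = {1, 3, 5, 7, 9, 10, 17, 19} has 8 elements.
|A × B| = |A| × |B| = 10 × 8 = 80

80


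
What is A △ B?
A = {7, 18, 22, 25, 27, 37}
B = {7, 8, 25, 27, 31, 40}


Set A = {7, 18, 22, 25, 27, 37}
Set B = {7, 8, 25, 27, 31, 40}
A △ B = (A \ B) ∪ (B \ A)
Elements in A but not B: {18, 22, 37}
Elements in B but not A: {8, 31, 40}
A △ B = {8, 18, 22, 31, 37, 40}

{8, 18, 22, 31, 37, 40}


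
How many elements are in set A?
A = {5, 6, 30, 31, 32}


Set A = {5, 6, 30, 31, 32}
Listing elements: 5, 6, 30, 31, 32
Counting: 5 elements
|A| = 5

5


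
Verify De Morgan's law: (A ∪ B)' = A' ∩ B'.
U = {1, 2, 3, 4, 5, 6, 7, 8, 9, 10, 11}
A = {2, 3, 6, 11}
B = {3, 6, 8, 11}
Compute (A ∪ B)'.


U = {1, 2, 3, 4, 5, 6, 7, 8, 9, 10, 11}
A = {2, 3, 6, 11}, B = {3, 6, 8, 11}
A ∪ B = {2, 3, 6, 8, 11}
(A ∪ B)' = U \ (A ∪ B) = {1, 4, 5, 7, 9, 10}
Verification via A' ∩ B': A' = {1, 4, 5, 7, 8, 9, 10}, B' = {1, 2, 4, 5, 7, 9, 10}
A' ∩ B' = {1, 4, 5, 7, 9, 10} ✓

{1, 4, 5, 7, 9, 10}


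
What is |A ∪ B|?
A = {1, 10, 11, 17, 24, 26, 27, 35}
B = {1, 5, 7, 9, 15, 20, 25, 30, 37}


Set A = {1, 10, 11, 17, 24, 26, 27, 35}, |A| = 8
Set B = {1, 5, 7, 9, 15, 20, 25, 30, 37}, |B| = 9
A ∩ B = {1}, |A ∩ B| = 1
|A ∪ B| = |A| + |B| - |A ∩ B| = 8 + 9 - 1 = 16

16


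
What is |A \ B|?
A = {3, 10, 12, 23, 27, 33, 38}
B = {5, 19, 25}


Set A = {3, 10, 12, 23, 27, 33, 38}
Set B = {5, 19, 25}
A \ B = {3, 10, 12, 23, 27, 33, 38}
|A \ B| = 7

7


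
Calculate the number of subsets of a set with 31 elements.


The set has 31 elements.
The power set contains all possible subsets.
|P(A)| = 2^|A| = 2^31 = 2147483648

2147483648


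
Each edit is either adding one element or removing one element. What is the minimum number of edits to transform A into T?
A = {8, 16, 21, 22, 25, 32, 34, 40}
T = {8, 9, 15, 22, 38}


Set A = {8, 16, 21, 22, 25, 32, 34, 40}
Set T = {8, 9, 15, 22, 38}
Elements to remove from A (in A, not in T): {16, 21, 25, 32, 34, 40} → 6 removals
Elements to add to A (in T, not in A): {9, 15, 38} → 3 additions
Total edits = 6 + 3 = 9

9


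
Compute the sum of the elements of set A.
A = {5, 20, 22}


Set A = {5, 20, 22}
Sum = 5 + 20 + 22 = 47

47


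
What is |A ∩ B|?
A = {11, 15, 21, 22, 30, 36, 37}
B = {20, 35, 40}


Set A = {11, 15, 21, 22, 30, 36, 37}
Set B = {20, 35, 40}
A ∩ B = {}
|A ∩ B| = 0

0


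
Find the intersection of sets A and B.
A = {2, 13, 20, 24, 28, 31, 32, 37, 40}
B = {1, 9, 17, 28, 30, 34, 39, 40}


Set A = {2, 13, 20, 24, 28, 31, 32, 37, 40}
Set B = {1, 9, 17, 28, 30, 34, 39, 40}
A ∩ B includes only elements in both sets.
Check each element of A against B:
2 ✗, 13 ✗, 20 ✗, 24 ✗, 28 ✓, 31 ✗, 32 ✗, 37 ✗, 40 ✓
A ∩ B = {28, 40}

{28, 40}


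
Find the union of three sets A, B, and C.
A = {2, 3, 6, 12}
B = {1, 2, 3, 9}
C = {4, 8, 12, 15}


Set A = {2, 3, 6, 12}
Set B = {1, 2, 3, 9}
Set C = {4, 8, 12, 15}
First, A ∪ B = {1, 2, 3, 6, 9, 12}
Then, (A ∪ B) ∪ C = {1, 2, 3, 4, 6, 8, 9, 12, 15}

{1, 2, 3, 4, 6, 8, 9, 12, 15}


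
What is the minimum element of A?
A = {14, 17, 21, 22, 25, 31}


Set A = {14, 17, 21, 22, 25, 31}
Elements in ascending order: 14, 17, 21, 22, 25, 31
The smallest element is 14.

14


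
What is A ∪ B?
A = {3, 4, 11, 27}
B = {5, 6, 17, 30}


Set A = {3, 4, 11, 27}
Set B = {5, 6, 17, 30}
A ∪ B includes all elements in either set.
Elements from A: {3, 4, 11, 27}
Elements from B not already included: {5, 6, 17, 30}
A ∪ B = {3, 4, 5, 6, 11, 17, 27, 30}

{3, 4, 5, 6, 11, 17, 27, 30}


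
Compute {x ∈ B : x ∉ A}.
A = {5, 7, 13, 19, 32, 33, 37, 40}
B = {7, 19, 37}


Set A = {5, 7, 13, 19, 32, 33, 37, 40}
Set B = {7, 19, 37}
Check each element of B against A:
7 ∈ A, 19 ∈ A, 37 ∈ A
Elements of B not in A: {}

{}


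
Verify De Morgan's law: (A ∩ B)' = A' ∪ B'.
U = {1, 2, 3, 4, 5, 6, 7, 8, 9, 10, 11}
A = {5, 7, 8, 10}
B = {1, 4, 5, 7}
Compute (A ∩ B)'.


U = {1, 2, 3, 4, 5, 6, 7, 8, 9, 10, 11}
A = {5, 7, 8, 10}, B = {1, 4, 5, 7}
A ∩ B = {5, 7}
(A ∩ B)' = U \ (A ∩ B) = {1, 2, 3, 4, 6, 8, 9, 10, 11}
Verification via A' ∪ B': A' = {1, 2, 3, 4, 6, 9, 11}, B' = {2, 3, 6, 8, 9, 10, 11}
A' ∪ B' = {1, 2, 3, 4, 6, 8, 9, 10, 11} ✓

{1, 2, 3, 4, 6, 8, 9, 10, 11}


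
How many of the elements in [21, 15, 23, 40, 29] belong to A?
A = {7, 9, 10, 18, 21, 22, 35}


Set A = {7, 9, 10, 18, 21, 22, 35}
Candidates: [21, 15, 23, 40, 29]
Check each candidate:
21 ∈ A, 15 ∉ A, 23 ∉ A, 40 ∉ A, 29 ∉ A
Count of candidates in A: 1

1


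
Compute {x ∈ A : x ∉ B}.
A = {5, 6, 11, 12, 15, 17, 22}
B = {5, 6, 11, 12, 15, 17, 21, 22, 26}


Set A = {5, 6, 11, 12, 15, 17, 22}
Set B = {5, 6, 11, 12, 15, 17, 21, 22, 26}
Check each element of A against B:
5 ∈ B, 6 ∈ B, 11 ∈ B, 12 ∈ B, 15 ∈ B, 17 ∈ B, 22 ∈ B
Elements of A not in B: {}

{}


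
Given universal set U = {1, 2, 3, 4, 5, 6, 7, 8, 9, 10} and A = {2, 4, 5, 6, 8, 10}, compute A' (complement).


Universal set U = {1, 2, 3, 4, 5, 6, 7, 8, 9, 10}
Set A = {2, 4, 5, 6, 8, 10}
A' = U \ A = elements in U but not in A
Checking each element of U:
1 (not in A, include), 2 (in A, exclude), 3 (not in A, include), 4 (in A, exclude), 5 (in A, exclude), 6 (in A, exclude), 7 (not in A, include), 8 (in A, exclude), 9 (not in A, include), 10 (in A, exclude)
A' = {1, 3, 7, 9}

{1, 3, 7, 9}


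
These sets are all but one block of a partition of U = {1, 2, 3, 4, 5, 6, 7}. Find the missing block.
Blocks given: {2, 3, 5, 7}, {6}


U = {1, 2, 3, 4, 5, 6, 7}
Shown blocks: {2, 3, 5, 7}, {6}
A partition's blocks are pairwise disjoint and cover U, so the missing block = U \ (union of shown blocks).
Union of shown blocks: {2, 3, 5, 6, 7}
Missing block = U \ (union) = {1, 4}

{1, 4}


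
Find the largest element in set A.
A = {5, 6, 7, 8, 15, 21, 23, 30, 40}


Set A = {5, 6, 7, 8, 15, 21, 23, 30, 40}
Elements in ascending order: 5, 6, 7, 8, 15, 21, 23, 30, 40
The largest element is 40.

40


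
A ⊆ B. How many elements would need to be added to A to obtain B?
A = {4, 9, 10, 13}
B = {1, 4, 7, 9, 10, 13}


Set A = {4, 9, 10, 13}, |A| = 4
Set B = {1, 4, 7, 9, 10, 13}, |B| = 6
Since A ⊆ B: B \ A = {1, 7}
|B| - |A| = 6 - 4 = 2

2


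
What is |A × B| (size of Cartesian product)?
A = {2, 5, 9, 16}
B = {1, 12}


Set A = {2, 5, 9, 16} has 4 elements.
Set B = {1, 12} has 2 elements.
|A × B| = |A| × |B| = 4 × 2 = 8

8


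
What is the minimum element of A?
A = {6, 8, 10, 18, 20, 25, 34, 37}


Set A = {6, 8, 10, 18, 20, 25, 34, 37}
Elements in ascending order: 6, 8, 10, 18, 20, 25, 34, 37
The smallest element is 6.

6


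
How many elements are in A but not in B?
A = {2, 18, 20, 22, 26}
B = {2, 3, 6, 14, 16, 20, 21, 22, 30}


Set A = {2, 18, 20, 22, 26}
Set B = {2, 3, 6, 14, 16, 20, 21, 22, 30}
A \ B = {18, 26}
|A \ B| = 2

2


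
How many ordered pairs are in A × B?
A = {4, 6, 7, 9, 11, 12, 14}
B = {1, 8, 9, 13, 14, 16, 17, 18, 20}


Set A = {4, 6, 7, 9, 11, 12, 14} has 7 elements.
Set B = {1, 8, 9, 13, 14, 16, 17, 18, 20} has 9 elements.
|A × B| = |A| × |B| = 7 × 9 = 63

63


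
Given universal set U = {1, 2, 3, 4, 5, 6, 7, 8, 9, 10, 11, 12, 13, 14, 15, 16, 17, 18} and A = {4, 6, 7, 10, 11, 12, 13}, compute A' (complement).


Universal set U = {1, 2, 3, 4, 5, 6, 7, 8, 9, 10, 11, 12, 13, 14, 15, 16, 17, 18}
Set A = {4, 6, 7, 10, 11, 12, 13}
A' = U \ A = elements in U but not in A
Checking each element of U:
1 (not in A, include), 2 (not in A, include), 3 (not in A, include), 4 (in A, exclude), 5 (not in A, include), 6 (in A, exclude), 7 (in A, exclude), 8 (not in A, include), 9 (not in A, include), 10 (in A, exclude), 11 (in A, exclude), 12 (in A, exclude), 13 (in A, exclude), 14 (not in A, include), 15 (not in A, include), 16 (not in A, include), 17 (not in A, include), 18 (not in A, include)
A' = {1, 2, 3, 5, 8, 9, 14, 15, 16, 17, 18}

{1, 2, 3, 5, 8, 9, 14, 15, 16, 17, 18}


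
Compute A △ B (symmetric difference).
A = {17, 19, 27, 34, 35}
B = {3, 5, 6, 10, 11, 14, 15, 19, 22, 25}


Set A = {17, 19, 27, 34, 35}
Set B = {3, 5, 6, 10, 11, 14, 15, 19, 22, 25}
A △ B = (A \ B) ∪ (B \ A)
Elements in A but not B: {17, 27, 34, 35}
Elements in B but not A: {3, 5, 6, 10, 11, 14, 15, 22, 25}
A △ B = {3, 5, 6, 10, 11, 14, 15, 17, 22, 25, 27, 34, 35}

{3, 5, 6, 10, 11, 14, 15, 17, 22, 25, 27, 34, 35}


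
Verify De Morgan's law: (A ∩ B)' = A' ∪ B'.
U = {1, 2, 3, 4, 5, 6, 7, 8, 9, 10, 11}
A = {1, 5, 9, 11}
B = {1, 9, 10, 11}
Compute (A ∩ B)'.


U = {1, 2, 3, 4, 5, 6, 7, 8, 9, 10, 11}
A = {1, 5, 9, 11}, B = {1, 9, 10, 11}
A ∩ B = {1, 9, 11}
(A ∩ B)' = U \ (A ∩ B) = {2, 3, 4, 5, 6, 7, 8, 10}
Verification via A' ∪ B': A' = {2, 3, 4, 6, 7, 8, 10}, B' = {2, 3, 4, 5, 6, 7, 8}
A' ∪ B' = {2, 3, 4, 5, 6, 7, 8, 10} ✓

{2, 3, 4, 5, 6, 7, 8, 10}


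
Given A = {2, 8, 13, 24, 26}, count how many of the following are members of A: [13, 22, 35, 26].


Set A = {2, 8, 13, 24, 26}
Candidates: [13, 22, 35, 26]
Check each candidate:
13 ∈ A, 22 ∉ A, 35 ∉ A, 26 ∈ A
Count of candidates in A: 2

2


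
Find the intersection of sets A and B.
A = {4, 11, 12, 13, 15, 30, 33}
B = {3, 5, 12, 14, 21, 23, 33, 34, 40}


Set A = {4, 11, 12, 13, 15, 30, 33}
Set B = {3, 5, 12, 14, 21, 23, 33, 34, 40}
A ∩ B includes only elements in both sets.
Check each element of A against B:
4 ✗, 11 ✗, 12 ✓, 13 ✗, 15 ✗, 30 ✗, 33 ✓
A ∩ B = {12, 33}

{12, 33}


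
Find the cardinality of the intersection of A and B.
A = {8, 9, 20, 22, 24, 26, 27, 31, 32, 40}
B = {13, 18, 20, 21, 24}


Set A = {8, 9, 20, 22, 24, 26, 27, 31, 32, 40}
Set B = {13, 18, 20, 21, 24}
A ∩ B = {20, 24}
|A ∩ B| = 2

2


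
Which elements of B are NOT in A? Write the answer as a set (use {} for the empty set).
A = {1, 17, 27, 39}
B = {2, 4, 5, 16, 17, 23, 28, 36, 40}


Set A = {1, 17, 27, 39}
Set B = {2, 4, 5, 16, 17, 23, 28, 36, 40}
Check each element of B against A:
2 ∉ A (include), 4 ∉ A (include), 5 ∉ A (include), 16 ∉ A (include), 17 ∈ A, 23 ∉ A (include), 28 ∉ A (include), 36 ∉ A (include), 40 ∉ A (include)
Elements of B not in A: {2, 4, 5, 16, 23, 28, 36, 40}

{2, 4, 5, 16, 23, 28, 36, 40}


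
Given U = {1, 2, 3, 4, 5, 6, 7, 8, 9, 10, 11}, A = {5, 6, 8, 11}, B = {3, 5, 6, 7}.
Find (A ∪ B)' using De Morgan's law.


U = {1, 2, 3, 4, 5, 6, 7, 8, 9, 10, 11}
A = {5, 6, 8, 11}, B = {3, 5, 6, 7}
A ∪ B = {3, 5, 6, 7, 8, 11}
(A ∪ B)' = U \ (A ∪ B) = {1, 2, 4, 9, 10}
Verification via A' ∩ B': A' = {1, 2, 3, 4, 7, 9, 10}, B' = {1, 2, 4, 8, 9, 10, 11}
A' ∩ B' = {1, 2, 4, 9, 10} ✓

{1, 2, 4, 9, 10}


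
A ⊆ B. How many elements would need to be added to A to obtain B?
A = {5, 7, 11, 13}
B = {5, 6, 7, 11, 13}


Set A = {5, 7, 11, 13}, |A| = 4
Set B = {5, 6, 7, 11, 13}, |B| = 5
Since A ⊆ B: B \ A = {6}
|B| - |A| = 5 - 4 = 1

1


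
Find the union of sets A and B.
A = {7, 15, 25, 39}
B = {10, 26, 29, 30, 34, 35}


Set A = {7, 15, 25, 39}
Set B = {10, 26, 29, 30, 34, 35}
A ∪ B includes all elements in either set.
Elements from A: {7, 15, 25, 39}
Elements from B not already included: {10, 26, 29, 30, 34, 35}
A ∪ B = {7, 10, 15, 25, 26, 29, 30, 34, 35, 39}

{7, 10, 15, 25, 26, 29, 30, 34, 35, 39}


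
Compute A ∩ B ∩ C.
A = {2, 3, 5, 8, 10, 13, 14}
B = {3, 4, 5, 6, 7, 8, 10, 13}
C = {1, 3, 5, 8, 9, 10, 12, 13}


Set A = {2, 3, 5, 8, 10, 13, 14}
Set B = {3, 4, 5, 6, 7, 8, 10, 13}
Set C = {1, 3, 5, 8, 9, 10, 12, 13}
First, A ∩ B = {3, 5, 8, 10, 13}
Then, (A ∩ B) ∩ C = {3, 5, 8, 10, 13}

{3, 5, 8, 10, 13}


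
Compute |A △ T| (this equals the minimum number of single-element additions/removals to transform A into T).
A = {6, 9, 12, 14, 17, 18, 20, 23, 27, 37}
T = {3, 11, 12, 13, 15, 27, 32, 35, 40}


Set A = {6, 9, 12, 14, 17, 18, 20, 23, 27, 37}
Set T = {3, 11, 12, 13, 15, 27, 32, 35, 40}
Elements to remove from A (in A, not in T): {6, 9, 14, 17, 18, 20, 23, 37} → 8 removals
Elements to add to A (in T, not in A): {3, 11, 13, 15, 32, 35, 40} → 7 additions
Total edits = 8 + 7 = 15

15


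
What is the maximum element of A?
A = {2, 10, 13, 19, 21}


Set A = {2, 10, 13, 19, 21}
Elements in ascending order: 2, 10, 13, 19, 21
The largest element is 21.

21


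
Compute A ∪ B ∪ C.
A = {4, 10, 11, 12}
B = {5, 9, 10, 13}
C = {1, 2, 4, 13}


Set A = {4, 10, 11, 12}
Set B = {5, 9, 10, 13}
Set C = {1, 2, 4, 13}
First, A ∪ B = {4, 5, 9, 10, 11, 12, 13}
Then, (A ∪ B) ∪ C = {1, 2, 4, 5, 9, 10, 11, 12, 13}

{1, 2, 4, 5, 9, 10, 11, 12, 13}


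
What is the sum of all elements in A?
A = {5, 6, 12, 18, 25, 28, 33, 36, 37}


Set A = {5, 6, 12, 18, 25, 28, 33, 36, 37}
Sum = 5 + 6 + 12 + 18 + 25 + 28 + 33 + 36 + 37 = 200

200


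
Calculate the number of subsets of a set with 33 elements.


The set has 33 elements.
The power set contains all possible subsets.
|P(A)| = 2^|A| = 2^33 = 8589934592

8589934592


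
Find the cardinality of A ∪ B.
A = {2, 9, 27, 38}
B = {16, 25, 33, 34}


Set A = {2, 9, 27, 38}, |A| = 4
Set B = {16, 25, 33, 34}, |B| = 4
A ∩ B = {}, |A ∩ B| = 0
|A ∪ B| = |A| + |B| - |A ∩ B| = 4 + 4 - 0 = 8

8


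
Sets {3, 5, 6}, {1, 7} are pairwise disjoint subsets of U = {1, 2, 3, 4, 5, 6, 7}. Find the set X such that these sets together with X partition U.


U = {1, 2, 3, 4, 5, 6, 7}
Shown blocks: {3, 5, 6}, {1, 7}
A partition's blocks are pairwise disjoint and cover U, so the missing block = U \ (union of shown blocks).
Union of shown blocks: {1, 3, 5, 6, 7}
Missing block = U \ (union) = {2, 4}

{2, 4}
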